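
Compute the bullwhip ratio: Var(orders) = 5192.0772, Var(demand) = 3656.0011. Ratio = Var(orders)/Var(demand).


BW = 5192.0772 / 3656.0011 = 1.4202

1.4202


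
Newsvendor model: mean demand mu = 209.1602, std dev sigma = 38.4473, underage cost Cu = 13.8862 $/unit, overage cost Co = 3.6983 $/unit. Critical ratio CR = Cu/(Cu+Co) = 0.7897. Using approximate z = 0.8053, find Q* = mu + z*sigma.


CR = Cu/(Cu+Co) = 13.8862/(13.8862+3.6983) = 0.7897
z = 0.8053
Q* = 209.1602 + 0.8053 * 38.4473 = 240.1218

240.1218 units


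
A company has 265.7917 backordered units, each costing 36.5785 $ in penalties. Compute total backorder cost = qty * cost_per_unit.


Total = 265.7917 * 36.5785 = 9722.2617

9722.2617 $


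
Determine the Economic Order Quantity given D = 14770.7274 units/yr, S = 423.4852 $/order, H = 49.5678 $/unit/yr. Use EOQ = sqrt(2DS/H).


2*D*S = 2 * 14770.7274 * 423.4852 = 12510368.8943
2*D*S/H = 252389.0286
EOQ = sqrt(252389.0286) = 502.3833

502.3833 units


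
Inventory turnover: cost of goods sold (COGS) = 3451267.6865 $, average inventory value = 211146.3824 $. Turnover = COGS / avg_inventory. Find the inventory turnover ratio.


Turnover = 3451267.6865 / 211146.3824 = 16.3454

16.3454


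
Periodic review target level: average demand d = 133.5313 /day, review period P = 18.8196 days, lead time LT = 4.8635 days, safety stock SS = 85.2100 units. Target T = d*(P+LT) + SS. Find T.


P + LT = 23.6831
d*(P+LT) = 133.5313 * 23.6831 = 3162.4351
T = 3162.4351 + 85.2100 = 3247.6451

3247.6451 units


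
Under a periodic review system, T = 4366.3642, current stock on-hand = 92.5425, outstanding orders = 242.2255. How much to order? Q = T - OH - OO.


Inventory position = OH + OO = 92.5425 + 242.2255 = 334.7680
Q = 4366.3642 - 334.7680 = 4031.5962

4031.5962 units


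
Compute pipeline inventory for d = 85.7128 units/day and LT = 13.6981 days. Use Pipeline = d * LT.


Pipeline = 85.7128 * 13.6981 = 1174.1025

1174.1025 units


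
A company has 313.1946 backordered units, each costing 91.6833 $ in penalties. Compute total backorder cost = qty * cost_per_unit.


Total = 313.1946 * 91.6833 = 28714.7145

28714.7145 $


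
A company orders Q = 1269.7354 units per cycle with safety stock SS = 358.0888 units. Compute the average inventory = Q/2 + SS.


Q/2 = 634.8677
Avg = 634.8677 + 358.0888 = 992.9565

992.9565 units


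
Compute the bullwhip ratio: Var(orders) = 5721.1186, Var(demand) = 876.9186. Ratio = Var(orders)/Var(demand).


BW = 5721.1186 / 876.9186 = 6.5241

6.5241


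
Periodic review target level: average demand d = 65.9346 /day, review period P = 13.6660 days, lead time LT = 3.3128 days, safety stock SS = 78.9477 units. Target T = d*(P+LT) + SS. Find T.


P + LT = 16.9788
d*(P+LT) = 65.9346 * 16.9788 = 1119.4904
T = 1119.4904 + 78.9477 = 1198.4381

1198.4381 units


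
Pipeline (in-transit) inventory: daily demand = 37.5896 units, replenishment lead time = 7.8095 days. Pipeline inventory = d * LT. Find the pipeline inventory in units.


Pipeline = 37.5896 * 7.8095 = 293.5560

293.5560 units


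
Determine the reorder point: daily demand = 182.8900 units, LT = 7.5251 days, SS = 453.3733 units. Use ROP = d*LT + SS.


d*LT = 182.8900 * 7.5251 = 1376.2655
ROP = 1376.2655 + 453.3733 = 1829.6388

1829.6388 units


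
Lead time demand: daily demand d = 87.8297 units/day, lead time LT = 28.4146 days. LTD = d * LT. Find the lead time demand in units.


LTD = 87.8297 * 28.4146 = 2495.6458

2495.6458 units


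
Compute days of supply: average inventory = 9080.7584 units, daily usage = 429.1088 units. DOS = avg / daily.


DOS = 9080.7584 / 429.1088 = 21.1619

21.1619 days


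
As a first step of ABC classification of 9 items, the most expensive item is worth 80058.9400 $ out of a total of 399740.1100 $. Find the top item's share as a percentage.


Top item = 80058.9400
Total = 399740.1100
Percentage = 80058.9400 / 399740.1100 * 100 = 20.0277

20.0277%


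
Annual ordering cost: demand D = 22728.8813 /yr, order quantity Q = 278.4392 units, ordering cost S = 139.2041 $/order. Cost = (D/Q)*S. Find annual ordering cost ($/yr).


Number of orders = D/Q = 81.6296
Cost = 81.6296 * 139.2041 = 11363.1754

11363.1754 $/yr


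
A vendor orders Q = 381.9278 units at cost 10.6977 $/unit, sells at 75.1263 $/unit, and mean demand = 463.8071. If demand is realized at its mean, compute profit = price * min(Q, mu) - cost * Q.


Sales at mu = min(381.9278, 463.8071) = 381.9278
Revenue = 75.1263 * 381.9278 = 28692.8225
Total cost = 10.6977 * 381.9278 = 4085.7490
Profit = 28692.8225 - 4085.7490 = 24607.0735

24607.0735 $


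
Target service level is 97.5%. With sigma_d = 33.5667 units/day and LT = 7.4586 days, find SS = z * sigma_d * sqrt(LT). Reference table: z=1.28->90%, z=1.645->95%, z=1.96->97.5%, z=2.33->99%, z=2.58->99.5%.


From the table, SL = 97.5% corresponds to z = 1.96
sqrt(LT) = sqrt(7.4586) = 2.7310
SS = 1.96 * 33.5667 * 2.7310 = 179.6774

179.6774 units


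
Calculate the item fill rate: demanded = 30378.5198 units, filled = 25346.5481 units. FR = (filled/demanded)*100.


FR = 25346.5481 / 30378.5198 * 100 = 83.4358

83.4358%


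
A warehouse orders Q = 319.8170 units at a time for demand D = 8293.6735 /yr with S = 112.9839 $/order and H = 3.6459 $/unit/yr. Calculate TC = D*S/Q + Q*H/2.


Ordering cost = D*S/Q = 2929.9618
Holding cost = Q*H/2 = 583.0104
TC = 2929.9618 + 583.0104 = 3512.9722

3512.9722 $/yr


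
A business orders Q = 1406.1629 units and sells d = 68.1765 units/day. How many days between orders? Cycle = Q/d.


Cycle = 1406.1629 / 68.1765 = 20.6253

20.6253 days


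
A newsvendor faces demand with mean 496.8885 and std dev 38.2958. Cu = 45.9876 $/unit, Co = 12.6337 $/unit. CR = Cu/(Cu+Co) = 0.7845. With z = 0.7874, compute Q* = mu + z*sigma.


CR = Cu/(Cu+Co) = 45.9876/(45.9876+12.6337) = 0.7845
z = 0.7874
Q* = 496.8885 + 0.7874 * 38.2958 = 527.0426

527.0426 units


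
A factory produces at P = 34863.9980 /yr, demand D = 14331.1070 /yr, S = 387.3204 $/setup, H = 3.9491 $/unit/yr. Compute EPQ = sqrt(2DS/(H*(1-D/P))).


1 - D/P = 1 - 0.4111 = 0.5889
H*(1-D/P) = 2.3258
2DS = 11101460.1914
EPQ = sqrt(4773193.7255) = 2184.7640

2184.7640 units


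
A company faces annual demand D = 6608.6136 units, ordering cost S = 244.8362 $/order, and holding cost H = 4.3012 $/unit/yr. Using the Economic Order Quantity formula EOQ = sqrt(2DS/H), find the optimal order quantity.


2*D*S = 2 * 6608.6136 * 244.8362 = 3236055.6822
2*D*S/H = 752361.1276
EOQ = sqrt(752361.1276) = 867.3875

867.3875 units


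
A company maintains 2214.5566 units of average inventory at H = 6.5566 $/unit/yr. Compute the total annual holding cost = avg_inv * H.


Cost = 2214.5566 * 6.5566 = 14519.9618

14519.9618 $/yr


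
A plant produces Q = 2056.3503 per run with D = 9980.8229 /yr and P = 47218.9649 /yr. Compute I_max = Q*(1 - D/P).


D/P = 0.2114
1 - D/P = 0.7886
I_max = 2056.3503 * 0.7886 = 1621.6930

1621.6930 units


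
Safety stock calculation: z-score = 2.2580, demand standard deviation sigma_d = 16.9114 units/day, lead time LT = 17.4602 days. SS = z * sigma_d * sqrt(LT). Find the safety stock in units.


sqrt(LT) = sqrt(17.4602) = 4.1785
SS = 2.2580 * 16.9114 * 4.1785 = 159.5615

159.5615 units


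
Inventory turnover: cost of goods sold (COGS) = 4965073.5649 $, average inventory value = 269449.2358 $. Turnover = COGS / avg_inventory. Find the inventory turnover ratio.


Turnover = 4965073.5649 / 269449.2358 = 18.4267

18.4267


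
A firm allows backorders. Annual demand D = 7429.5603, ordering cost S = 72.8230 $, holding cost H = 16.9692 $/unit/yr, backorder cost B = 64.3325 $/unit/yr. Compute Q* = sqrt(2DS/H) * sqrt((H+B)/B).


sqrt(2DS/H) = 252.5225
sqrt((H+B)/B) = 1.1242
Q* = 252.5225 * 1.1242 = 283.8800

283.8800 units


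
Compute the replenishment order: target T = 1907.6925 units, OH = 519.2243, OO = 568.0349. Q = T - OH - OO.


Inventory position = OH + OO = 519.2243 + 568.0349 = 1087.2592
Q = 1907.6925 - 1087.2592 = 820.4333

820.4333 units


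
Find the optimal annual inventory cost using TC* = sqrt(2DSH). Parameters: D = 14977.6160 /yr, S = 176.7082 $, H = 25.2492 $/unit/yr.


2*D*S*H = 133652477.2963
TC* = sqrt(133652477.2963) = 11560.8165

11560.8165 $/yr


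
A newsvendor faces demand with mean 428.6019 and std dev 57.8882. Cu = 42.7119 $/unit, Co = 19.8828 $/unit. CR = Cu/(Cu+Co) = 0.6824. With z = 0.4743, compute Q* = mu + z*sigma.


CR = Cu/(Cu+Co) = 42.7119/(42.7119+19.8828) = 0.6824
z = 0.4743
Q* = 428.6019 + 0.4743 * 57.8882 = 456.0583

456.0583 units


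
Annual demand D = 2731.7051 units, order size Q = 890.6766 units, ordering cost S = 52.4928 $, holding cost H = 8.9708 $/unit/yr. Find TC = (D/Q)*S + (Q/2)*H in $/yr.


Ordering cost = D*S/Q = 160.9954
Holding cost = Q*H/2 = 3995.0408
TC = 160.9954 + 3995.0408 = 4156.0362

4156.0362 $/yr


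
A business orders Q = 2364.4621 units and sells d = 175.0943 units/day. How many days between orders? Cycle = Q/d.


Cycle = 2364.4621 / 175.0943 = 13.5039

13.5039 days


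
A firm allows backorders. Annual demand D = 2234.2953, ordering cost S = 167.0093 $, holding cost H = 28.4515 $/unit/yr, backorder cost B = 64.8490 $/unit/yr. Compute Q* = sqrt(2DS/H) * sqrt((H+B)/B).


sqrt(2DS/H) = 161.9582
sqrt((H+B)/B) = 1.1995
Q* = 161.9582 * 1.1995 = 194.2645

194.2645 units


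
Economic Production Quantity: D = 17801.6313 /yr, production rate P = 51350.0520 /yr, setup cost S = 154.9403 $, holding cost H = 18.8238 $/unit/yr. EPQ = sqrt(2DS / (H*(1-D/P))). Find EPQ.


1 - D/P = 1 - 0.3467 = 0.6533
H*(1-D/P) = 12.2981
2DS = 5516380.1882
EPQ = sqrt(448554.9952) = 669.7425

669.7425 units


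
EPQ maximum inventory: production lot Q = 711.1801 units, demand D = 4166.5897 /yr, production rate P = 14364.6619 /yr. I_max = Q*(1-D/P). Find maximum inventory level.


D/P = 0.2901
1 - D/P = 0.7099
I_max = 711.1801 * 0.7099 = 504.8964

504.8964 units


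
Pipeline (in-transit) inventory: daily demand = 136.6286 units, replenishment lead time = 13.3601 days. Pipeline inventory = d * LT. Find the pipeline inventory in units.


Pipeline = 136.6286 * 13.3601 = 1825.3718

1825.3718 units


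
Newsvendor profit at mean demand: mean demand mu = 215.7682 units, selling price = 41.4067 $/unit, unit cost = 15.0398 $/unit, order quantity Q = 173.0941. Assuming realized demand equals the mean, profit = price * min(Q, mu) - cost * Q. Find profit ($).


Sales at mu = min(173.0941, 215.7682) = 173.0941
Revenue = 41.4067 * 173.0941 = 7167.2555
Total cost = 15.0398 * 173.0941 = 2603.3006
Profit = 7167.2555 - 2603.3006 = 4563.9548

4563.9548 $


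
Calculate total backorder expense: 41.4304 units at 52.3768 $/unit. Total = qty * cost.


Total = 41.4304 * 52.3768 = 2169.9918

2169.9918 $


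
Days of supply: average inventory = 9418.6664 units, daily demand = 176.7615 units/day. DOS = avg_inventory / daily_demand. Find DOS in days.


DOS = 9418.6664 / 176.7615 = 53.2846

53.2846 days


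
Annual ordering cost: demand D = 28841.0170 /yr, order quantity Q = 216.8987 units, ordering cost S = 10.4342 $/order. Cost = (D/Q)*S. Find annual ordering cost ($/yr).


Number of orders = D/Q = 132.9700
Cost = 132.9700 * 10.4342 = 1387.4354

1387.4354 $/yr


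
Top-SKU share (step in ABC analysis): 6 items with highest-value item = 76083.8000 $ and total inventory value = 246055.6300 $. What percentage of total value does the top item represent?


Top item = 76083.8000
Total = 246055.6300
Percentage = 76083.8000 / 246055.6300 * 100 = 30.9214

30.9214%


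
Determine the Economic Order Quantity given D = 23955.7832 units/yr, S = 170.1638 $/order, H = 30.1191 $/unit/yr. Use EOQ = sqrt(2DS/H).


2*D*S = 2 * 23955.7832 * 170.1638 = 8152814.2026
2*D*S/H = 270685.8506
EOQ = sqrt(270685.8506) = 520.2748

520.2748 units


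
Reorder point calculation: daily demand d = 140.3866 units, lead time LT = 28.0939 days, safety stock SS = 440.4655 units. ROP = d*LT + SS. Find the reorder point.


d*LT = 140.3866 * 28.0939 = 3944.0071
ROP = 3944.0071 + 440.4655 = 4384.4726

4384.4726 units


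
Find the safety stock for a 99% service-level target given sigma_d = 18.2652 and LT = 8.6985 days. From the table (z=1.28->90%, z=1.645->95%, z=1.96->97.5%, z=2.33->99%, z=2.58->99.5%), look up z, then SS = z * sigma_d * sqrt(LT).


From the table, SL = 99% corresponds to z = 2.33
sqrt(LT) = sqrt(8.6985) = 2.9493
SS = 2.33 * 18.2652 * 2.9493 = 125.5170

125.5170 units


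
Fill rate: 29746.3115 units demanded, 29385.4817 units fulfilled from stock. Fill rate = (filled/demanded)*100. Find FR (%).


FR = 29385.4817 / 29746.3115 * 100 = 98.7870

98.7870%


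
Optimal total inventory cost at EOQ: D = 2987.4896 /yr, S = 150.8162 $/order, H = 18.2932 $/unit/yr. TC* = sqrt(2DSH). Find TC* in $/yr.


2*D*S*H = 16484435.3009
TC* = sqrt(16484435.3009) = 4060.1029

4060.1029 $/yr


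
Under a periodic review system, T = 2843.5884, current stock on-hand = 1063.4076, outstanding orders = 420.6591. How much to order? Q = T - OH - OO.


Inventory position = OH + OO = 1063.4076 + 420.6591 = 1484.0667
Q = 2843.5884 - 1484.0667 = 1359.5217

1359.5217 units


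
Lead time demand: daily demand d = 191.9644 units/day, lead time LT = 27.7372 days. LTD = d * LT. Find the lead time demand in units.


LTD = 191.9644 * 27.7372 = 5324.5550

5324.5550 units


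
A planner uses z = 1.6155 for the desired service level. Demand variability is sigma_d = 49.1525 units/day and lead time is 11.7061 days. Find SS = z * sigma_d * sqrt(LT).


sqrt(LT) = sqrt(11.7061) = 3.4214
SS = 1.6155 * 49.1525 * 3.4214 = 271.6806

271.6806 units


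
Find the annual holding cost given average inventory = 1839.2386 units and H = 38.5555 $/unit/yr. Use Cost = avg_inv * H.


Cost = 1839.2386 * 38.5555 = 70912.7638

70912.7638 $/yr


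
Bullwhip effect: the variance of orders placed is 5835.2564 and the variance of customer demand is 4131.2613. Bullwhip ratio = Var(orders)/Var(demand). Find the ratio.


BW = 5835.2564 / 4131.2613 = 1.4125

1.4125


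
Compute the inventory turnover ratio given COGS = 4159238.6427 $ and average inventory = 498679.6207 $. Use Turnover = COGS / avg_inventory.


Turnover = 4159238.6427 / 498679.6207 = 8.3405

8.3405


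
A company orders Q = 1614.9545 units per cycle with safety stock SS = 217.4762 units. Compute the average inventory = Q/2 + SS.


Q/2 = 807.4773
Avg = 807.4773 + 217.4762 = 1024.9534

1024.9534 units


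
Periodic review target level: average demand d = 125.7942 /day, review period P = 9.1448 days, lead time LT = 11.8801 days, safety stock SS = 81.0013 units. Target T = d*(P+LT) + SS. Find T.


P + LT = 21.0249
d*(P+LT) = 125.7942 * 21.0249 = 2644.8105
T = 2644.8105 + 81.0013 = 2725.8118

2725.8118 units


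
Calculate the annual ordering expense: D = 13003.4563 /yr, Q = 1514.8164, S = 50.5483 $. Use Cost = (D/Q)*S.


Number of orders = D/Q = 8.5842
Cost = 8.5842 * 50.5483 = 433.9157

433.9157 $/yr


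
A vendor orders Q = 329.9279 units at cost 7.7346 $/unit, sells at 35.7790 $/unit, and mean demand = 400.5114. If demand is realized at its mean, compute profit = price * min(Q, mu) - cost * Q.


Sales at mu = min(329.9279, 400.5114) = 329.9279
Revenue = 35.7790 * 329.9279 = 11804.4903
Total cost = 7.7346 * 329.9279 = 2551.8603
Profit = 11804.4903 - 2551.8603 = 9252.6300

9252.6300 $


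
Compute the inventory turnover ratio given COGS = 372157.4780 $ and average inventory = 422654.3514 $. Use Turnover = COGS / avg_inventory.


Turnover = 372157.4780 / 422654.3514 = 0.8805

0.8805


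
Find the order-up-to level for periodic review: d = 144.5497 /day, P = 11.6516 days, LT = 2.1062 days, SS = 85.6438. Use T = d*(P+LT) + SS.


P + LT = 13.7578
d*(P+LT) = 144.5497 * 13.7578 = 1988.6859
T = 1988.6859 + 85.6438 = 2074.3297

2074.3297 units


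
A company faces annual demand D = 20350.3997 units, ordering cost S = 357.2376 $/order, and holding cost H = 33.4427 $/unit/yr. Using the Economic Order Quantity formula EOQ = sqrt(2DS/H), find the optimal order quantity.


2*D*S = 2 * 20350.3997 * 357.2376 = 14539855.8957
2*D*S/H = 434769.1991
EOQ = sqrt(434769.1991) = 659.3703

659.3703 units


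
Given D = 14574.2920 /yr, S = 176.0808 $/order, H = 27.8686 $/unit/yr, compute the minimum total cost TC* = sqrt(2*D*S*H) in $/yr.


2*D*S*H = 143035756.4214
TC* = sqrt(143035756.4214) = 11959.7557

11959.7557 $/yr


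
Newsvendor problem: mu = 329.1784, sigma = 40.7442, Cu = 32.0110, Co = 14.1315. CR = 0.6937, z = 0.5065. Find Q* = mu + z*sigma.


CR = Cu/(Cu+Co) = 32.0110/(32.0110+14.1315) = 0.6937
z = 0.5065
Q* = 329.1784 + 0.5065 * 40.7442 = 349.8153

349.8153 units


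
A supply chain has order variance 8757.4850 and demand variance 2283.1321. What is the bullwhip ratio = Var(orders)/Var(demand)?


BW = 8757.4850 / 2283.1321 = 3.8357

3.8357


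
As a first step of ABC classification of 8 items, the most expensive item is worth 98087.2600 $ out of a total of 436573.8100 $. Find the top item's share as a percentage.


Top item = 98087.2600
Total = 436573.8100
Percentage = 98087.2600 / 436573.8100 * 100 = 22.4675

22.4675%


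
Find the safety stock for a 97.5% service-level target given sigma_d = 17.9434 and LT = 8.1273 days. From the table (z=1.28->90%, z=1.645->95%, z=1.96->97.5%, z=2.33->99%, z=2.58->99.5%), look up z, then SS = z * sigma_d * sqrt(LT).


From the table, SL = 97.5% corresponds to z = 1.96
sqrt(LT) = sqrt(8.1273) = 2.8508
SS = 1.96 * 17.9434 * 2.8508 = 100.2614

100.2614 units


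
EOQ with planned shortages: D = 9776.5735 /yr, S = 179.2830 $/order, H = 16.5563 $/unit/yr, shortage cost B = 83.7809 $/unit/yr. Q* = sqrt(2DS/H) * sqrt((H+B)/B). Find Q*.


sqrt(2DS/H) = 460.1466
sqrt((H+B)/B) = 1.0944
Q* = 460.1466 * 1.0944 = 503.5641

503.5641 units


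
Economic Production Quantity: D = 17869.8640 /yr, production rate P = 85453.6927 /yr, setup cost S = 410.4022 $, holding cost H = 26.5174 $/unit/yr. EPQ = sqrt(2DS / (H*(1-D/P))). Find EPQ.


1 - D/P = 1 - 0.2091 = 0.7909
H*(1-D/P) = 20.9721
2DS = 14667662.9986
EPQ = sqrt(699387.7586) = 836.2941

836.2941 units


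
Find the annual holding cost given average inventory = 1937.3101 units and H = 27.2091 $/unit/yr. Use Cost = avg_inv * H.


Cost = 1937.3101 * 27.2091 = 52712.4642

52712.4642 $/yr


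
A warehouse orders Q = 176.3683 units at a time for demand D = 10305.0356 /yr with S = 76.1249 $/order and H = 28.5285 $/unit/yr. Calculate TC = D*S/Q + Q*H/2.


Ordering cost = D*S/Q = 4447.9070
Holding cost = Q*H/2 = 2515.7615
TC = 4447.9070 + 2515.7615 = 6963.6686

6963.6686 $/yr


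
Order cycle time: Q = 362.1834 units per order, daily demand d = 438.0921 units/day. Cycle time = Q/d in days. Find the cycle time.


Cycle = 362.1834 / 438.0921 = 0.8267

0.8267 days


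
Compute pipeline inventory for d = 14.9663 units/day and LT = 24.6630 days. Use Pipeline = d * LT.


Pipeline = 14.9663 * 24.6630 = 369.1139

369.1139 units


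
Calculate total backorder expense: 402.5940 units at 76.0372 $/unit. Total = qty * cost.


Total = 402.5940 * 76.0372 = 30612.1205

30612.1205 $


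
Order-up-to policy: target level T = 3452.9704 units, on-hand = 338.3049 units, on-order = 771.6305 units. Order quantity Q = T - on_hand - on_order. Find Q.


Inventory position = OH + OO = 338.3049 + 771.6305 = 1109.9354
Q = 3452.9704 - 1109.9354 = 2343.0350

2343.0350 units


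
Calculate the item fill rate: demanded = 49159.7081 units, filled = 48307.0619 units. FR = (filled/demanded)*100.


FR = 48307.0619 / 49159.7081 * 100 = 98.2656

98.2656%


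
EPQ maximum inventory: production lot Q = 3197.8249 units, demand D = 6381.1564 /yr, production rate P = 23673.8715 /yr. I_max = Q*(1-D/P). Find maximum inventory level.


D/P = 0.2695
1 - D/P = 0.7305
I_max = 3197.8249 * 0.7305 = 2335.8695

2335.8695 units


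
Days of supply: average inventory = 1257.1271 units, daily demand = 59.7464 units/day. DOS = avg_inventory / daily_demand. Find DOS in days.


DOS = 1257.1271 / 59.7464 = 21.0411

21.0411 days


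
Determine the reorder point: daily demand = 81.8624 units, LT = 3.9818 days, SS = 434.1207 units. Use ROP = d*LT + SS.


d*LT = 81.8624 * 3.9818 = 325.9597
ROP = 325.9597 + 434.1207 = 760.0804

760.0804 units


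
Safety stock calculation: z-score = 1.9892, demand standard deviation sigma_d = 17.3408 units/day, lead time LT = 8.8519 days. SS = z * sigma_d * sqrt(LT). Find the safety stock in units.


sqrt(LT) = sqrt(8.8519) = 2.9752
SS = 1.9892 * 17.3408 * 2.9752 = 102.6280

102.6280 units


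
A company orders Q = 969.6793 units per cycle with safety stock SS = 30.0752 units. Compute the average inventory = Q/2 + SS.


Q/2 = 484.8397
Avg = 484.8397 + 30.0752 = 514.9149

514.9149 units


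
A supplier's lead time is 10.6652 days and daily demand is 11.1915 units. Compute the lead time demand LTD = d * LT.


LTD = 11.1915 * 10.6652 = 119.3596

119.3596 units


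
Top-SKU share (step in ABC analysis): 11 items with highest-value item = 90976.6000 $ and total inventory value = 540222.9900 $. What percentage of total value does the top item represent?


Top item = 90976.6000
Total = 540222.9900
Percentage = 90976.6000 / 540222.9900 * 100 = 16.8406

16.8406%


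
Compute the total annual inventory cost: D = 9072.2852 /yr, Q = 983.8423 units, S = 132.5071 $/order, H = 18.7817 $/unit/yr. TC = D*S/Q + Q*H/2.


Ordering cost = D*S/Q = 1221.8851
Holding cost = Q*H/2 = 9239.1155
TC = 1221.8851 + 9239.1155 = 10461.0005

10461.0005 $/yr


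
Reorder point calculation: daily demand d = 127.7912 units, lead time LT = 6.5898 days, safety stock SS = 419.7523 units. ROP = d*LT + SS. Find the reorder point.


d*LT = 127.7912 * 6.5898 = 842.1184
ROP = 842.1184 + 419.7523 = 1261.8707

1261.8707 units


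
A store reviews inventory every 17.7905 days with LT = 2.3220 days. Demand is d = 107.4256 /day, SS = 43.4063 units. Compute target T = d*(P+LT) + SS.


P + LT = 20.1125
d*(P+LT) = 107.4256 * 20.1125 = 2160.5974
T = 2160.5974 + 43.4063 = 2204.0037

2204.0037 units


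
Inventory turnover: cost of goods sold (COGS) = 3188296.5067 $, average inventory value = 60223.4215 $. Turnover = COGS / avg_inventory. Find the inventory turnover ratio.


Turnover = 3188296.5067 / 60223.4215 = 52.9411

52.9411


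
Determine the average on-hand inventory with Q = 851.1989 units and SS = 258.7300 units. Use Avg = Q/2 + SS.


Q/2 = 425.5994
Avg = 425.5994 + 258.7300 = 684.3294

684.3294 units


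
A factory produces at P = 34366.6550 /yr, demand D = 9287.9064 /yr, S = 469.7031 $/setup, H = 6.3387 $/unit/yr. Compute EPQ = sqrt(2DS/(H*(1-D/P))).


1 - D/P = 1 - 0.2703 = 0.7297
H*(1-D/P) = 4.6256
2DS = 8725116.8572
EPQ = sqrt(1886263.9109) = 1373.4132

1373.4132 units


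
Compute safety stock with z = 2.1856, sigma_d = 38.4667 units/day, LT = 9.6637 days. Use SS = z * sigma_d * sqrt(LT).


sqrt(LT) = sqrt(9.6637) = 3.1086
SS = 2.1856 * 38.4667 * 3.1086 = 261.3529

261.3529 units


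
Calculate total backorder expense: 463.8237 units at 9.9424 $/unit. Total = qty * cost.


Total = 463.8237 * 9.9424 = 4611.5208

4611.5208 $


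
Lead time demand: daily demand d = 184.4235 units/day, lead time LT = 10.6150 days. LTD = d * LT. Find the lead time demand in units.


LTD = 184.4235 * 10.6150 = 1957.6555

1957.6555 units


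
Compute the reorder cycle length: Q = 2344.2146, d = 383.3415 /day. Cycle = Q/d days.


Cycle = 2344.2146 / 383.3415 = 6.1152

6.1152 days


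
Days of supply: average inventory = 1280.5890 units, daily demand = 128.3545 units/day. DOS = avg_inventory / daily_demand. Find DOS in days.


DOS = 1280.5890 / 128.3545 = 9.9770

9.9770 days


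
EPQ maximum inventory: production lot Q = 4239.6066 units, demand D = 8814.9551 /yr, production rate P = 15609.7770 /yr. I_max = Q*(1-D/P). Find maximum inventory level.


D/P = 0.5647
1 - D/P = 0.4353
I_max = 4239.6066 * 0.4353 = 1845.4698

1845.4698 units


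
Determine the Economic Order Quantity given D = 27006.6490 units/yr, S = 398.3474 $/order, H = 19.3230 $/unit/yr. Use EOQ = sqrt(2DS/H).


2*D*S = 2 * 27006.6490 * 398.3474 = 21516056.8237
2*D*S/H = 1113494.6346
EOQ = sqrt(1113494.6346) = 1055.2226

1055.2226 units


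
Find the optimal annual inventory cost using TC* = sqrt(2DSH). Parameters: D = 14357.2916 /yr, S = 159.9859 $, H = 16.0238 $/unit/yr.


2*D*S*H = 73612190.4788
TC* = sqrt(73612190.4788) = 8579.7547

8579.7547 $/yr


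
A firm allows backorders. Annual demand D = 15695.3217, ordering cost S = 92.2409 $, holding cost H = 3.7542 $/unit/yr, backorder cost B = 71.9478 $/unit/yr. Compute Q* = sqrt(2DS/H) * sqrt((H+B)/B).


sqrt(2DS/H) = 878.2197
sqrt((H+B)/B) = 1.0258
Q* = 878.2197 * 1.0258 = 900.8409

900.8409 units


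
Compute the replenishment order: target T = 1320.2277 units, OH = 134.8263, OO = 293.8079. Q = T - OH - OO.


Inventory position = OH + OO = 134.8263 + 293.8079 = 428.6342
Q = 1320.2277 - 428.6342 = 891.5935

891.5935 units


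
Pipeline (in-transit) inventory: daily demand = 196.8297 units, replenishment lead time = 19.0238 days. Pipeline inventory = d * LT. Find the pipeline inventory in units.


Pipeline = 196.8297 * 19.0238 = 3744.4488

3744.4488 units


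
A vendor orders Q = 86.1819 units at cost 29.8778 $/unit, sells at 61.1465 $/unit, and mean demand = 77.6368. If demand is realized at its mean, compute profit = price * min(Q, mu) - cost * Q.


Sales at mu = min(86.1819, 77.6368) = 77.6368
Revenue = 61.1465 * 77.6368 = 4747.2186
Total cost = 29.8778 * 86.1819 = 2574.9256
Profit = 4747.2186 - 2574.9256 = 2172.2930

2172.2930 $


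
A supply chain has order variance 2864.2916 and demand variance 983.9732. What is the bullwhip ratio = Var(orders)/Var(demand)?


BW = 2864.2916 / 983.9732 = 2.9109

2.9109


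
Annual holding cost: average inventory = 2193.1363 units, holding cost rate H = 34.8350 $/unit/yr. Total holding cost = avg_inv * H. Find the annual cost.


Cost = 2193.1363 * 34.8350 = 76397.9030

76397.9030 $/yr


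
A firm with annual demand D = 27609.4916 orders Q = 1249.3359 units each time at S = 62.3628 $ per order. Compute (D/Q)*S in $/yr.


Number of orders = D/Q = 22.0993
Cost = 22.0993 * 62.3628 = 1378.1764

1378.1764 $/yr


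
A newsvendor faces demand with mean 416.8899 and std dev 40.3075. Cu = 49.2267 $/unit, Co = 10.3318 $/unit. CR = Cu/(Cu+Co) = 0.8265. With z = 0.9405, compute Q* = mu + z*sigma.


CR = Cu/(Cu+Co) = 49.2267/(49.2267+10.3318) = 0.8265
z = 0.9405
Q* = 416.8899 + 0.9405 * 40.3075 = 454.7991

454.7991 units


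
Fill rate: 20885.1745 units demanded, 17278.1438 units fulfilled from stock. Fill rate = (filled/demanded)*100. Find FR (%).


FR = 17278.1438 / 20885.1745 * 100 = 82.7292

82.7292%


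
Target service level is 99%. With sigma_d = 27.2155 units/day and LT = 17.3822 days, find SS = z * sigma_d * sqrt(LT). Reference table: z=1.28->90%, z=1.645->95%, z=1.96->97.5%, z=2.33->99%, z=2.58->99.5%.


From the table, SL = 99% corresponds to z = 2.33
sqrt(LT) = sqrt(17.3822) = 4.1692
SS = 2.33 * 27.2155 * 4.1692 = 264.3776

264.3776 units


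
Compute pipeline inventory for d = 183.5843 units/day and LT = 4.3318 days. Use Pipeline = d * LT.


Pipeline = 183.5843 * 4.3318 = 795.2505

795.2505 units


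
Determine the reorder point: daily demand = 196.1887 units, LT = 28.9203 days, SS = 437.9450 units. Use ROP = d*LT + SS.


d*LT = 196.1887 * 28.9203 = 5673.8361
ROP = 5673.8361 + 437.9450 = 6111.7811

6111.7811 units


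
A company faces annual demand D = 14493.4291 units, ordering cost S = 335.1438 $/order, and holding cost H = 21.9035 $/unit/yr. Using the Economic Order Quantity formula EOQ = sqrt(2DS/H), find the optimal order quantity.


2*D*S = 2 * 14493.4291 * 335.1438 = 9714765.8072
2*D*S/H = 443525.7291
EOQ = sqrt(443525.7291) = 665.9773

665.9773 units


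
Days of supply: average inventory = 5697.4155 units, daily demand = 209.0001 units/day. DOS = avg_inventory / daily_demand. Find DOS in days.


DOS = 5697.4155 / 209.0001 = 27.2603

27.2603 days


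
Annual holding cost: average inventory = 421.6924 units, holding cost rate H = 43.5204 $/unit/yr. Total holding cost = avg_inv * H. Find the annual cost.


Cost = 421.6924 * 43.5204 = 18352.2219

18352.2219 $/yr


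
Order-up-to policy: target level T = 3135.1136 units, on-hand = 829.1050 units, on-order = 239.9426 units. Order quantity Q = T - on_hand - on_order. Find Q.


Inventory position = OH + OO = 829.1050 + 239.9426 = 1069.0476
Q = 3135.1136 - 1069.0476 = 2066.0660

2066.0660 units


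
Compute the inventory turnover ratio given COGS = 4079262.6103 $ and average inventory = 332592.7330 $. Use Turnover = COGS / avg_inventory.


Turnover = 4079262.6103 / 332592.7330 = 12.2650

12.2650


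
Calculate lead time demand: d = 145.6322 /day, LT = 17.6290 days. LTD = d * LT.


LTD = 145.6322 * 17.6290 = 2567.3501

2567.3501 units


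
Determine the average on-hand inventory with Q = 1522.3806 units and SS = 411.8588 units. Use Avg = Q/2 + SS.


Q/2 = 761.1903
Avg = 761.1903 + 411.8588 = 1173.0491

1173.0491 units


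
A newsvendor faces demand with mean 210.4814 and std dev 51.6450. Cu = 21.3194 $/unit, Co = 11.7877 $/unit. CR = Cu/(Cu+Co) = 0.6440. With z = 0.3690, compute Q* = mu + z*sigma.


CR = Cu/(Cu+Co) = 21.3194/(21.3194+11.7877) = 0.6440
z = 0.3690
Q* = 210.4814 + 0.3690 * 51.6450 = 229.5384

229.5384 units


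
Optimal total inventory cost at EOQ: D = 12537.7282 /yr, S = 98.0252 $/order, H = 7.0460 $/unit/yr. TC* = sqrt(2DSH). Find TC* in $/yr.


2*D*S*H = 17319255.6258
TC* = sqrt(17319255.6258) = 4161.6410

4161.6410 $/yr


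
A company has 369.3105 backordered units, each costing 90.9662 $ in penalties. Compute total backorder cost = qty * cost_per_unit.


Total = 369.3105 * 90.9662 = 33594.7728

33594.7728 $


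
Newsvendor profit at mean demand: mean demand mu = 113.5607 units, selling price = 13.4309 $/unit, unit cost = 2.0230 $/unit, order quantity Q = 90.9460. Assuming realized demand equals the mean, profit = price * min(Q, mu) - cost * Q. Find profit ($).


Sales at mu = min(90.9460, 113.5607) = 90.9460
Revenue = 13.4309 * 90.9460 = 1221.4866
Total cost = 2.0230 * 90.9460 = 183.9838
Profit = 1221.4866 - 183.9838 = 1037.5029

1037.5029 $


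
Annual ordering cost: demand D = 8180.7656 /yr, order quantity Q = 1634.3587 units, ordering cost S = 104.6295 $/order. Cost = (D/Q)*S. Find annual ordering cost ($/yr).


Number of orders = D/Q = 5.0055
Cost = 5.0055 * 104.6295 = 523.7219

523.7219 $/yr


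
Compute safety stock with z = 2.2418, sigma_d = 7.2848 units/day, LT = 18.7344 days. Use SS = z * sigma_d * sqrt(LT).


sqrt(LT) = sqrt(18.7344) = 4.3283
SS = 2.2418 * 7.2848 * 4.3283 = 70.6862

70.6862 units


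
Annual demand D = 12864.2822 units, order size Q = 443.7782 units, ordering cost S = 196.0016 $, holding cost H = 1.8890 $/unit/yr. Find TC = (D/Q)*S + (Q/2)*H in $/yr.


Ordering cost = D*S/Q = 5681.7119
Holding cost = Q*H/2 = 419.1485
TC = 5681.7119 + 419.1485 = 6100.8604

6100.8604 $/yr


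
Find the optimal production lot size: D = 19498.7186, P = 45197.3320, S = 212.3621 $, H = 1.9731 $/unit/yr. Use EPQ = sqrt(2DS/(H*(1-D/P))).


1 - D/P = 1 - 0.4314 = 0.5686
H*(1-D/P) = 1.1219
2DS = 8281577.6584
EPQ = sqrt(7381881.8558) = 2716.9619

2716.9619 units


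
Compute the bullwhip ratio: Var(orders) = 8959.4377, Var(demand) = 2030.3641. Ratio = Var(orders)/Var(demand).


BW = 8959.4377 / 2030.3641 = 4.4127

4.4127


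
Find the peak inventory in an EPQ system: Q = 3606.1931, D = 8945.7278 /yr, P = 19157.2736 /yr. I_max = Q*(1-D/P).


D/P = 0.4670
1 - D/P = 0.5330
I_max = 3606.1931 * 0.5330 = 1922.2363

1922.2363 units


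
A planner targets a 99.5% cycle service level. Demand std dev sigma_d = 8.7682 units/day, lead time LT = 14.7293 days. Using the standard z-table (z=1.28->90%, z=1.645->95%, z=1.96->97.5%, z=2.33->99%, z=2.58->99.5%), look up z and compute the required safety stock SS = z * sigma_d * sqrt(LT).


From the table, SL = 99.5% corresponds to z = 2.58
sqrt(LT) = sqrt(14.7293) = 3.8379
SS = 2.58 * 8.7682 * 3.8379 = 86.8203

86.8203 units


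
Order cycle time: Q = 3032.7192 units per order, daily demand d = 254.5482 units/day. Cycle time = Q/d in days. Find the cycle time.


Cycle = 3032.7192 / 254.5482 = 11.9141

11.9141 days


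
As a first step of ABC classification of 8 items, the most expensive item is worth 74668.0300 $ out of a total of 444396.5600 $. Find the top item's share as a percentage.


Top item = 74668.0300
Total = 444396.5600
Percentage = 74668.0300 / 444396.5600 * 100 = 16.8021

16.8021%


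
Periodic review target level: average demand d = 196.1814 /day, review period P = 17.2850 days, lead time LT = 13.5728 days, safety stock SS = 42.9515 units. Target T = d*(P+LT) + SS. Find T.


P + LT = 30.8578
d*(P+LT) = 196.1814 * 30.8578 = 6053.7264
T = 6053.7264 + 42.9515 = 6096.6779

6096.6779 units


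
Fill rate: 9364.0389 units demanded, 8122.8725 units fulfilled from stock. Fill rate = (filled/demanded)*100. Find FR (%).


FR = 8122.8725 / 9364.0389 * 100 = 86.7454

86.7454%


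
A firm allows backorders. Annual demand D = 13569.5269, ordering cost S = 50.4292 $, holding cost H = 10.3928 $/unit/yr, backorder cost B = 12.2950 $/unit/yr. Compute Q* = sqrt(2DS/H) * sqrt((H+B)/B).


sqrt(2DS/H) = 362.8876
sqrt((H+B)/B) = 1.3584
Q* = 362.8876 * 1.3584 = 492.9513

492.9513 units


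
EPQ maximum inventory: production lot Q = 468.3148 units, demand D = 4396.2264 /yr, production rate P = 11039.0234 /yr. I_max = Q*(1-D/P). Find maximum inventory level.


D/P = 0.3982
1 - D/P = 0.6018
I_max = 468.3148 * 0.6018 = 281.8112

281.8112 units


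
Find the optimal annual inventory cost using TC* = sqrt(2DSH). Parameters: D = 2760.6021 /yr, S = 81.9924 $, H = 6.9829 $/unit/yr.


2*D*S*H = 3161136.3677
TC* = sqrt(3161136.3677) = 1777.9585

1777.9585 $/yr


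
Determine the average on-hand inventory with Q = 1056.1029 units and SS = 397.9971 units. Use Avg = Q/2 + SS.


Q/2 = 528.0515
Avg = 528.0515 + 397.9971 = 926.0485

926.0485 units


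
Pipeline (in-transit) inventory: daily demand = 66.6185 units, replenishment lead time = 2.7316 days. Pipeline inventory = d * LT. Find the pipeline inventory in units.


Pipeline = 66.6185 * 2.7316 = 181.9751

181.9751 units


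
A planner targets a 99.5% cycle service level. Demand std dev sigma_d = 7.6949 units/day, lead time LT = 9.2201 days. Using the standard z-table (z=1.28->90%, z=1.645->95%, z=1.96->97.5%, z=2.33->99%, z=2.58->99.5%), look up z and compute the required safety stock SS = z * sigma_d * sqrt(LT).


From the table, SL = 99.5% corresponds to z = 2.58
sqrt(LT) = sqrt(9.2201) = 3.0365
SS = 2.58 * 7.6949 * 3.0365 = 60.2824

60.2824 units


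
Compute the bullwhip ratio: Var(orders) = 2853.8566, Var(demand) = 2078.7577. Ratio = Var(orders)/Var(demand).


BW = 2853.8566 / 2078.7577 = 1.3729

1.3729


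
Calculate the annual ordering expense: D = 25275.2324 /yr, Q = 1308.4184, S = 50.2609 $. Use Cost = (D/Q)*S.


Number of orders = D/Q = 19.3174
Cost = 19.3174 * 50.2609 = 970.9096

970.9096 $/yr


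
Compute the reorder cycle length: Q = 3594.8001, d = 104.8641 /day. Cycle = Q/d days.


Cycle = 3594.8001 / 104.8641 = 34.2806

34.2806 days


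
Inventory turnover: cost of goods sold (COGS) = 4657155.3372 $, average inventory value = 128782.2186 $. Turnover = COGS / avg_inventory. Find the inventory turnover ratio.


Turnover = 4657155.3372 / 128782.2186 = 36.1630

36.1630


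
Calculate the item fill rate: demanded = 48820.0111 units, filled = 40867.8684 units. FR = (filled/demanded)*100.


FR = 40867.8684 / 48820.0111 * 100 = 83.7113

83.7113%


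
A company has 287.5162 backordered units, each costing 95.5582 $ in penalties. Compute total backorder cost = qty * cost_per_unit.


Total = 287.5162 * 95.5582 = 27474.5305

27474.5305 $


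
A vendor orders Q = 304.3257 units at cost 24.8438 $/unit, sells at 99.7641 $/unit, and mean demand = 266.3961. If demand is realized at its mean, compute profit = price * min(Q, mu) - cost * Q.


Sales at mu = min(304.3257, 266.3961) = 266.3961
Revenue = 99.7641 * 266.3961 = 26576.7672
Total cost = 24.8438 * 304.3257 = 7560.6068
Profit = 26576.7672 - 7560.6068 = 19016.1603

19016.1603 $


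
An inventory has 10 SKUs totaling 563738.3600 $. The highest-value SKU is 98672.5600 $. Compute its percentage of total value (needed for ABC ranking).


Top item = 98672.5600
Total = 563738.3600
Percentage = 98672.5600 / 563738.3600 * 100 = 17.5033

17.5033%


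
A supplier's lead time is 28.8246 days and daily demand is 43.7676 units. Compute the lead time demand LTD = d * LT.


LTD = 43.7676 * 28.8246 = 1261.5836

1261.5836 units


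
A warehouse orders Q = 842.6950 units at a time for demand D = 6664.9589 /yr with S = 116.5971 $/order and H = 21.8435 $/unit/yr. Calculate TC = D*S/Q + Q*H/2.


Ordering cost = D*S/Q = 922.1781
Holding cost = Q*H/2 = 9203.7041
TC = 922.1781 + 9203.7041 = 10125.8822

10125.8822 $/yr


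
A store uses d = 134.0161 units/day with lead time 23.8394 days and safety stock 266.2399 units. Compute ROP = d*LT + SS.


d*LT = 134.0161 * 23.8394 = 3194.8634
ROP = 3194.8634 + 266.2399 = 3461.1033

3461.1033 units


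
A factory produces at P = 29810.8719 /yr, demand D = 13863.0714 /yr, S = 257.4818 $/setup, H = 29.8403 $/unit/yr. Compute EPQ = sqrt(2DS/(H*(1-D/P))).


1 - D/P = 1 - 0.4650 = 0.5350
H*(1-D/P) = 15.9635
2DS = 7138977.1552
EPQ = sqrt(447205.0420) = 668.7339

668.7339 units


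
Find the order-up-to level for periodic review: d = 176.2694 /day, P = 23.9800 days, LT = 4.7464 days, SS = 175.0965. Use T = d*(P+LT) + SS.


P + LT = 28.7264
d*(P+LT) = 176.2694 * 28.7264 = 5063.5853
T = 5063.5853 + 175.0965 = 5238.6818

5238.6818 units


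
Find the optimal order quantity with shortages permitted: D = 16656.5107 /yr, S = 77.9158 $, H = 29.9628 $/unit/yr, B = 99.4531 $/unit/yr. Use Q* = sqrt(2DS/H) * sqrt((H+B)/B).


sqrt(2DS/H) = 294.3260
sqrt((H+B)/B) = 1.1407
Q* = 294.3260 * 1.1407 = 335.7478

335.7478 units


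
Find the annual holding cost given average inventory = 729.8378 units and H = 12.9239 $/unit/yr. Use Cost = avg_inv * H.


Cost = 729.8378 * 12.9239 = 9432.3507

9432.3507 $/yr


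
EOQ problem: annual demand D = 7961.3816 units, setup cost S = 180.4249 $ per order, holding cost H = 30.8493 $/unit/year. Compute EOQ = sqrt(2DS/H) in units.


2*D*S = 2 * 7961.3816 * 180.4249 = 2872862.9581
2*D*S/H = 93125.7098
EOQ = sqrt(93125.7098) = 305.1651

305.1651 units


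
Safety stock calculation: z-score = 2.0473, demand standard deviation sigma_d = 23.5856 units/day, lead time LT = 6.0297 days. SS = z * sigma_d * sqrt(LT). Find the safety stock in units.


sqrt(LT) = sqrt(6.0297) = 2.4555
SS = 2.0473 * 23.5856 * 2.4555 = 118.5704

118.5704 units


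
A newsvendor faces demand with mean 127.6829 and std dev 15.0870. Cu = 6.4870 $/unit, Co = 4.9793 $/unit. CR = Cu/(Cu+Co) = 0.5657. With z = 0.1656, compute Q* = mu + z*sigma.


CR = Cu/(Cu+Co) = 6.4870/(6.4870+4.9793) = 0.5657
z = 0.1656
Q* = 127.6829 + 0.1656 * 15.0870 = 130.1813

130.1813 units


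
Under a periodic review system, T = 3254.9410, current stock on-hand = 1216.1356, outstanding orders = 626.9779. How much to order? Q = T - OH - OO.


Inventory position = OH + OO = 1216.1356 + 626.9779 = 1843.1135
Q = 3254.9410 - 1843.1135 = 1411.8275

1411.8275 units
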